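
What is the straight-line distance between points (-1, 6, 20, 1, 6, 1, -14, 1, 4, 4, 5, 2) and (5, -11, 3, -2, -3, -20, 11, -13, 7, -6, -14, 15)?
51.0392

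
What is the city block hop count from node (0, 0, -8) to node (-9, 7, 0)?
24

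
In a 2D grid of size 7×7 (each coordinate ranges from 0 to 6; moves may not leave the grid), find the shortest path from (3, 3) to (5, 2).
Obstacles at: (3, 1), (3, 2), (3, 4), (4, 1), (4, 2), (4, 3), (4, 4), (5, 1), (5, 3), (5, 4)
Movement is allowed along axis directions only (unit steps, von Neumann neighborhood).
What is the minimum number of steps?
11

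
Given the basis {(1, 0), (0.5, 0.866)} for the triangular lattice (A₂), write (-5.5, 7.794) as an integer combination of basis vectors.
-10b₁ + 9b₂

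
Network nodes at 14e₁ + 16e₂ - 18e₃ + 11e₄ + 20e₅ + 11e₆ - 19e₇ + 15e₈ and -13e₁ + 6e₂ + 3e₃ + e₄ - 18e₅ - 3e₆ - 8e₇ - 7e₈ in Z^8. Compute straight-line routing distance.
60.1249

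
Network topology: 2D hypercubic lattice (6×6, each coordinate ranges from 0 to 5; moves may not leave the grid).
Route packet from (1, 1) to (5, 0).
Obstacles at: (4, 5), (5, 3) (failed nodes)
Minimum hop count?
5
(one shortest path: (1, 1) → (2, 1) → (3, 1) → (4, 1) → (5, 1) → (5, 0))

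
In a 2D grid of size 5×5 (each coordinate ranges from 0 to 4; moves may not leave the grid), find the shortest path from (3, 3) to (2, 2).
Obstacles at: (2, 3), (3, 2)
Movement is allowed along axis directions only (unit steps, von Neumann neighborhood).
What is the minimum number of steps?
6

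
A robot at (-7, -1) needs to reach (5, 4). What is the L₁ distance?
17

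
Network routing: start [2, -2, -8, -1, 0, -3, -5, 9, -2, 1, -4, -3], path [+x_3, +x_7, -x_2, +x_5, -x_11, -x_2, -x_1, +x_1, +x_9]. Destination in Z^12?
(2, -4, -7, -1, 1, -3, -4, 9, -1, 1, -5, -3)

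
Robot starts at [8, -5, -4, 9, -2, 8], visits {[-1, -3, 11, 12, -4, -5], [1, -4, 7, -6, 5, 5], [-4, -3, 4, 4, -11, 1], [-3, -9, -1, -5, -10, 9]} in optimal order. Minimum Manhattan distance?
142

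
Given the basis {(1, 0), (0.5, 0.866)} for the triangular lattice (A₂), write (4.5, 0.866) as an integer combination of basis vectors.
4b₁ + b₂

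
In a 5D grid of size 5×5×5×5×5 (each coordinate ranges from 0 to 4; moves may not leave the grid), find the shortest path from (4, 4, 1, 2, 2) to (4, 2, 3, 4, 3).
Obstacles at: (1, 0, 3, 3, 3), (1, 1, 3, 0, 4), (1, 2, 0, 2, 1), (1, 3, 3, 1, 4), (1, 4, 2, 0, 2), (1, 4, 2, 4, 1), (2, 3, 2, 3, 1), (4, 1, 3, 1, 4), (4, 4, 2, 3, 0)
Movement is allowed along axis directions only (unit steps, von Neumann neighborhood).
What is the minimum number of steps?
7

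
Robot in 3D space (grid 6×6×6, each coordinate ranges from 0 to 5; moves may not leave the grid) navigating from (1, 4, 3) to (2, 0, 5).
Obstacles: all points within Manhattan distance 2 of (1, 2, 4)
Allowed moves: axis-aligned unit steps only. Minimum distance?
9
(one shortest path: (1, 4, 3) → (2, 4, 3) → (3, 4, 3) → (3, 3, 3) → (3, 2, 3) → (3, 1, 3) → (2, 1, 3) → (2, 0, 3) → (2, 0, 4) → (2, 0, 5))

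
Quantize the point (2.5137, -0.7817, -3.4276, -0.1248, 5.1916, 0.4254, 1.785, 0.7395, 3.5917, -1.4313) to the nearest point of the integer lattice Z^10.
(3, -1, -3, 0, 5, 0, 2, 1, 4, -1)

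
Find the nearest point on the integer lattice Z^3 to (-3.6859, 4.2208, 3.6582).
(-4, 4, 4)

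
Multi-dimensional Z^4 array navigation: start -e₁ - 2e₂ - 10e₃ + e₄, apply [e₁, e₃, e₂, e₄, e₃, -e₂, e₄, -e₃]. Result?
(0, -2, -9, 3)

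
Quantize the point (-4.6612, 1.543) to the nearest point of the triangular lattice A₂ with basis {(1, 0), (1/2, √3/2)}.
(-5, 1.732)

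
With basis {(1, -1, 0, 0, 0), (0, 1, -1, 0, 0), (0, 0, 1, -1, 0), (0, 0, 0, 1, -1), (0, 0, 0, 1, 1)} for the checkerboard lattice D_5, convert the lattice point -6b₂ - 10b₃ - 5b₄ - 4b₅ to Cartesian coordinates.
(0, -6, -4, 1, 1)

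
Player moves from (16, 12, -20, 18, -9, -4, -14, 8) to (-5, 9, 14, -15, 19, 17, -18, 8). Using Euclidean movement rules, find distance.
62.7375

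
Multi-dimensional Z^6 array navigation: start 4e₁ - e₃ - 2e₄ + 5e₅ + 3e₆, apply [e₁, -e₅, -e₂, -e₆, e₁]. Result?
(6, -1, -1, -2, 4, 2)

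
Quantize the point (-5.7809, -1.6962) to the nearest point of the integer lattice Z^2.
(-6, -2)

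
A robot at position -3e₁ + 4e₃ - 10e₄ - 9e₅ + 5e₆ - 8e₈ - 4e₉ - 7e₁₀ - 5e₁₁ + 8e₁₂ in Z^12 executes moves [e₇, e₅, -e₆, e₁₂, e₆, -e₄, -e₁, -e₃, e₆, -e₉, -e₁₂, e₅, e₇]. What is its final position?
(-4, 0, 3, -11, -7, 6, 2, -8, -5, -7, -5, 8)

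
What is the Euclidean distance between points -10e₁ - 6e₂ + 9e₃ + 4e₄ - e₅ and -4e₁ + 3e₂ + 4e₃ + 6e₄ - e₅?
12.083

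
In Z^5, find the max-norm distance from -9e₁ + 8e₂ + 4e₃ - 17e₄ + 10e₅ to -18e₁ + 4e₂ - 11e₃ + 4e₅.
17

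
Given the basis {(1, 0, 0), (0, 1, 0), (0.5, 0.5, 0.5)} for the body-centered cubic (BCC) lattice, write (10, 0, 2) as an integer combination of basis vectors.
8b₁ - 2b₂ + 4b₃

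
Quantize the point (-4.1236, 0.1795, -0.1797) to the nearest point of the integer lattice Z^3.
(-4, 0, 0)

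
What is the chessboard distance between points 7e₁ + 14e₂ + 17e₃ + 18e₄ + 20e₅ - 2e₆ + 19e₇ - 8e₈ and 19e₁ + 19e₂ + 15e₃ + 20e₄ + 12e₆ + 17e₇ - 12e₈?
20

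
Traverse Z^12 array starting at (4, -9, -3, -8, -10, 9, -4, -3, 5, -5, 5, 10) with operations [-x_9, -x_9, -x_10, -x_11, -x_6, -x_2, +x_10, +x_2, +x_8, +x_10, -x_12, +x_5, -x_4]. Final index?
(4, -9, -3, -9, -9, 8, -4, -2, 3, -4, 4, 9)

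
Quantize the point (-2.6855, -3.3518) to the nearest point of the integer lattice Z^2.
(-3, -3)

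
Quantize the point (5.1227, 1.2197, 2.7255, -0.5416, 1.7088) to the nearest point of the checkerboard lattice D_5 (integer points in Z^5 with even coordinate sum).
(5, 1, 3, -1, 2)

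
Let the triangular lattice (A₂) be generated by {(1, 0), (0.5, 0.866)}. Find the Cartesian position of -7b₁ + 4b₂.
(-5, 3.464)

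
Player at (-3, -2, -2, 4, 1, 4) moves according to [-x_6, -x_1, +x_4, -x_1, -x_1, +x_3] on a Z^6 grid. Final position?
(-6, -2, -1, 5, 1, 3)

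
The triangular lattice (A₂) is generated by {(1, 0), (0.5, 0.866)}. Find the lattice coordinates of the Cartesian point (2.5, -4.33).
5b₁ - 5b₂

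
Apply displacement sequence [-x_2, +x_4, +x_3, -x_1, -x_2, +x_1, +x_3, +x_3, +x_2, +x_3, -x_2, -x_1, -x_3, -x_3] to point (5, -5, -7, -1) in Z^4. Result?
(4, -7, -5, 0)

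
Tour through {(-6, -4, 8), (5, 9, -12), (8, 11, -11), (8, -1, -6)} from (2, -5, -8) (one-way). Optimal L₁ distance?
75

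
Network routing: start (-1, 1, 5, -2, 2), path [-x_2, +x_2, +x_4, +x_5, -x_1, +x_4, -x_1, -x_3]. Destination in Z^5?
(-3, 1, 4, 0, 3)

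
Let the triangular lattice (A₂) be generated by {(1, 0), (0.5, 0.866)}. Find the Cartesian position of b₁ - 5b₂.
(-1.5, -4.33)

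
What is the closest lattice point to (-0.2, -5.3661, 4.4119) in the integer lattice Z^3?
(0, -5, 4)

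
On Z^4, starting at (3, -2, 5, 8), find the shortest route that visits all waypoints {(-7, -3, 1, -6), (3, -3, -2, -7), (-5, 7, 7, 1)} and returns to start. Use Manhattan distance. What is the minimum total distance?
88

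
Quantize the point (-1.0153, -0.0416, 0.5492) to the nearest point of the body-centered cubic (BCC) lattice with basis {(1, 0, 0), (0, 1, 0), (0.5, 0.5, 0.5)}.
(-1, 0, 1)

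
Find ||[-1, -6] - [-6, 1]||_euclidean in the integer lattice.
8.60233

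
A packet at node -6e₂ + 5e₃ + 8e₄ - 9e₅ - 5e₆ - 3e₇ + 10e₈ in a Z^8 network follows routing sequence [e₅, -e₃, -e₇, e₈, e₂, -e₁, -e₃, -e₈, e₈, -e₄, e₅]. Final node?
(-1, -5, 3, 7, -7, -5, -4, 11)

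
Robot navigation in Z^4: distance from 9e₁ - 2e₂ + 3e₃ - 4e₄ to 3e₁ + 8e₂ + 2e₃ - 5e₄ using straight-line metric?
11.7473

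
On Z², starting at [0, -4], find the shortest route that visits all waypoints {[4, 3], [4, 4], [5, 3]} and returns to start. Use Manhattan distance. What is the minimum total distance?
26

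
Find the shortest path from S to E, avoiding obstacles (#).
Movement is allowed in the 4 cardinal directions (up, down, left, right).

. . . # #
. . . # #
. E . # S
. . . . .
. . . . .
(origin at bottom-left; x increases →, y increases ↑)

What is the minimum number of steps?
5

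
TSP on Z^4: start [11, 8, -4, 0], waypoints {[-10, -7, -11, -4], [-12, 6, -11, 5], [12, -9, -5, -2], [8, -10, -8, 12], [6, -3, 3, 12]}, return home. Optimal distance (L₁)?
170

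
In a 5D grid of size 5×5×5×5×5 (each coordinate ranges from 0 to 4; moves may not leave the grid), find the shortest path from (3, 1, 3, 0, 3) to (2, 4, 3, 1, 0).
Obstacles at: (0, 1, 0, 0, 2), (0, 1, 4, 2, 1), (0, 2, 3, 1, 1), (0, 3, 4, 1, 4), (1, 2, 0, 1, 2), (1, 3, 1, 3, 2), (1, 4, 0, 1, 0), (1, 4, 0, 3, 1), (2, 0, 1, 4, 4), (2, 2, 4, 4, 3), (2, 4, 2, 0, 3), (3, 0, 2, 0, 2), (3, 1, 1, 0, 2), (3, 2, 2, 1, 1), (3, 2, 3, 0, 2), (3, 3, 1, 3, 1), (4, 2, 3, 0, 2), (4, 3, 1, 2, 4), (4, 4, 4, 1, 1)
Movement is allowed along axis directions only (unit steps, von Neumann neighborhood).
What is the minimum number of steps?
8
(one shortest path: (3, 1, 3, 0, 3) → (2, 1, 3, 0, 3) → (2, 2, 3, 0, 3) → (2, 3, 3, 0, 3) → (2, 4, 3, 0, 3) → (2, 4, 3, 1, 3) → (2, 4, 3, 1, 2) → (2, 4, 3, 1, 1) → (2, 4, 3, 1, 0))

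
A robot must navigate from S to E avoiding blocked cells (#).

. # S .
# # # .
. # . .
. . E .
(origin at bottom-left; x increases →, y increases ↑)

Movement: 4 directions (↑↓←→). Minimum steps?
5
(one shortest path: (2, 3) → (3, 3) → (3, 2) → (3, 1) → (2, 1) → (2, 0))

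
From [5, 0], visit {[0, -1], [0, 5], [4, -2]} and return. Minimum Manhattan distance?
24
(one optimal route: (5, 0) → (0, 5) → (0, -1) → (4, -2) → (5, 0))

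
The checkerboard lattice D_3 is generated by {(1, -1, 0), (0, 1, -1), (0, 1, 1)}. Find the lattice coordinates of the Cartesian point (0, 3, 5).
-b₂ + 4b₃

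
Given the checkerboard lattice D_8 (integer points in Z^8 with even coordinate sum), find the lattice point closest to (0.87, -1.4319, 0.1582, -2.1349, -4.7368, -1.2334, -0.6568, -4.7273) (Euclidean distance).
(1, -1, 0, -2, -5, -1, -1, -5)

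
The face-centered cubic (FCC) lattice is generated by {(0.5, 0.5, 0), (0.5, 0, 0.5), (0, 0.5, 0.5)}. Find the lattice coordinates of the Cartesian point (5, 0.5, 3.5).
2b₁ + 8b₂ - b₃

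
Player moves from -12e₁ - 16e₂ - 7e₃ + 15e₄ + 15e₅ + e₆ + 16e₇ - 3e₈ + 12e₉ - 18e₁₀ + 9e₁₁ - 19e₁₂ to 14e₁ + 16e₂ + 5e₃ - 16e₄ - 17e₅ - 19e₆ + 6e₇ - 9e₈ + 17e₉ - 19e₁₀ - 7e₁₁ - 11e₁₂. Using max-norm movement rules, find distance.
32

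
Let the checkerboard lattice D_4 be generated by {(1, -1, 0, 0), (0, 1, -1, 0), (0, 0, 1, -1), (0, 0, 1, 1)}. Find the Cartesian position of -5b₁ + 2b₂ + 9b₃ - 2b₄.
(-5, 7, 5, -11)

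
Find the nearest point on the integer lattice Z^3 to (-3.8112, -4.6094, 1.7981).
(-4, -5, 2)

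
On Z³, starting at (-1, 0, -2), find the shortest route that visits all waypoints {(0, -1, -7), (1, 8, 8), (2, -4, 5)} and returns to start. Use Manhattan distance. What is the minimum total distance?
60
(one optimal route: (-1, 0, -2) → (0, -1, -7) → (2, -4, 5) → (1, 8, 8) → (-1, 0, -2))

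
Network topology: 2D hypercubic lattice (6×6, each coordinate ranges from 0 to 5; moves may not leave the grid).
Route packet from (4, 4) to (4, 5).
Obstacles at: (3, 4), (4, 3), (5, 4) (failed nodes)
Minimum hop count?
1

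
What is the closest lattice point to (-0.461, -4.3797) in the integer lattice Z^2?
(0, -4)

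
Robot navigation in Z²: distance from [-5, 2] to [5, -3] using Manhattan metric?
15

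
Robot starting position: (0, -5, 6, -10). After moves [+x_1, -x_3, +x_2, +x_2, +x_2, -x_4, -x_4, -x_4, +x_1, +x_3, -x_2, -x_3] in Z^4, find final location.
(2, -3, 5, -13)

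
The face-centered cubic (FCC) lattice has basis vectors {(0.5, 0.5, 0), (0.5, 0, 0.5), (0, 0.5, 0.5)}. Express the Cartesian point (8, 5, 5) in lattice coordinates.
8b₁ + 8b₂ + 2b₃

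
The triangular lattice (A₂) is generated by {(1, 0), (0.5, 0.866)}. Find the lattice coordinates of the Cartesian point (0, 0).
0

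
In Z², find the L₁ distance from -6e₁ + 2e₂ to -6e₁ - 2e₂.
4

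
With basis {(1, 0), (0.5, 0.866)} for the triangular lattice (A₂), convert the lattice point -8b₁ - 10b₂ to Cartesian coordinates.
(-13, -8.66)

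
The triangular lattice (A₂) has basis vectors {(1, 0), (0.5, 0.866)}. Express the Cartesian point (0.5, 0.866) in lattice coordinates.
b₂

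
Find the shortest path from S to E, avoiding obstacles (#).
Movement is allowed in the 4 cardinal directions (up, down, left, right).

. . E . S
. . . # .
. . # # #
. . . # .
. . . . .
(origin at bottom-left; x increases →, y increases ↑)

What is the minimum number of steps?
2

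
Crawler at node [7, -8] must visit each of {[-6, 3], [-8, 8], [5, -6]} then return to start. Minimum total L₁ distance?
62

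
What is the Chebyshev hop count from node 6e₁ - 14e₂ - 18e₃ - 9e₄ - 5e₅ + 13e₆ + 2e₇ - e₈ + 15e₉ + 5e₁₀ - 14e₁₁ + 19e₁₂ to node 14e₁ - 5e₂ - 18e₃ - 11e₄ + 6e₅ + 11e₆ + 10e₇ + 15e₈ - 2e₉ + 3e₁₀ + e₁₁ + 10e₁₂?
17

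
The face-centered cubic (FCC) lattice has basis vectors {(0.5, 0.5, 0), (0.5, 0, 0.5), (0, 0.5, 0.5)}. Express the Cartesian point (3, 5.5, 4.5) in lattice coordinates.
4b₁ + 2b₂ + 7b₃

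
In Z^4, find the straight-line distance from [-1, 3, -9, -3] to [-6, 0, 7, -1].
17.1464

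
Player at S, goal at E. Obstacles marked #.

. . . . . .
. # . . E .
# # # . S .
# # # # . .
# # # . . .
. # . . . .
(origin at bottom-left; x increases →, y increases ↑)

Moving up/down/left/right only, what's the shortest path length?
1
(one shortest path: (4, 3) → (4, 4))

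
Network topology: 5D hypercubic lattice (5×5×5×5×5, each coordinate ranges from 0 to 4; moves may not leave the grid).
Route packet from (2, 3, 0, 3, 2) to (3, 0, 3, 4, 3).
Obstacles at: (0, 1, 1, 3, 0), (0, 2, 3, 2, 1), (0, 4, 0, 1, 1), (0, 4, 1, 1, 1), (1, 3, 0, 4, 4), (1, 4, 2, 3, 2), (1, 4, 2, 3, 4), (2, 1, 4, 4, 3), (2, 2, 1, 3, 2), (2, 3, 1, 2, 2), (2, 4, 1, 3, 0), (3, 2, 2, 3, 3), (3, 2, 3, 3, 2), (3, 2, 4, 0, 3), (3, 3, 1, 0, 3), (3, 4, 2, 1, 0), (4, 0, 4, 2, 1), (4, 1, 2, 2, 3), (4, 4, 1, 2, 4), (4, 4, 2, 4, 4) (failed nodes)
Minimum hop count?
9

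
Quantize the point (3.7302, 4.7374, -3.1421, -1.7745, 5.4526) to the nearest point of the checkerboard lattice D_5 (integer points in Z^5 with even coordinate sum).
(4, 5, -3, -2, 6)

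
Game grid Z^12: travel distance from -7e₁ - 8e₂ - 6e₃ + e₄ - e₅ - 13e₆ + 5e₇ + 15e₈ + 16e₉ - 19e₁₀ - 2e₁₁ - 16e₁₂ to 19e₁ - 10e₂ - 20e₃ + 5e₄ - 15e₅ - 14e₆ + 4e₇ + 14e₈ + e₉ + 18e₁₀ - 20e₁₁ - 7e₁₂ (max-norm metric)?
37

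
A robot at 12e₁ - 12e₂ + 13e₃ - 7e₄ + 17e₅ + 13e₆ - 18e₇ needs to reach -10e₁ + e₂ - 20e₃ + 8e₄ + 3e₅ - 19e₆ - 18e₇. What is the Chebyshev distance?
33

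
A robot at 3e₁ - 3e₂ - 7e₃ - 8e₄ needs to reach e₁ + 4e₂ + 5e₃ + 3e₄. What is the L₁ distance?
32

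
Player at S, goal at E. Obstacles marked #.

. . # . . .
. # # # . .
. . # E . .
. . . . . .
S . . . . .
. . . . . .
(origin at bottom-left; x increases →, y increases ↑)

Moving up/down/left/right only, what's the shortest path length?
5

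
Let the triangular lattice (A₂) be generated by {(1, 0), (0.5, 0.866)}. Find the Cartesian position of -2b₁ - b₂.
(-2.5, -0.866)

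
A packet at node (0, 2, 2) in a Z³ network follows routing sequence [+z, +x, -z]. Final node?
(1, 2, 2)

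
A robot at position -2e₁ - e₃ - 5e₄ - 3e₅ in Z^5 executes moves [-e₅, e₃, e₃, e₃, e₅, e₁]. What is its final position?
(-1, 0, 2, -5, -3)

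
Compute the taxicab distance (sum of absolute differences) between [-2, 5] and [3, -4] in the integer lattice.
14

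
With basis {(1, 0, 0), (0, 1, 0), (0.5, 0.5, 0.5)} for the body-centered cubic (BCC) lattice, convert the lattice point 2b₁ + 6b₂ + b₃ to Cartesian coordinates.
(2.5, 6.5, 0.5)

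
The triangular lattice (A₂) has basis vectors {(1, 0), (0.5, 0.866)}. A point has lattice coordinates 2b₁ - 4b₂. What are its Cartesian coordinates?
(0, -3.464)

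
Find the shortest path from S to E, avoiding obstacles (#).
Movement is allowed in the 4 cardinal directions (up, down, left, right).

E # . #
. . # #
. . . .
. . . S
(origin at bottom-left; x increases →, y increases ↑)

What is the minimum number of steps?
6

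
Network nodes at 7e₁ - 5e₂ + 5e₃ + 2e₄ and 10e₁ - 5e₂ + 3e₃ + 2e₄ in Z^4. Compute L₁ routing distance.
5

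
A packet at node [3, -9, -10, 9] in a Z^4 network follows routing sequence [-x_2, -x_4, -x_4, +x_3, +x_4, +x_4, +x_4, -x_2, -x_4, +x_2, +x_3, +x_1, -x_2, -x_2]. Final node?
(4, -12, -8, 9)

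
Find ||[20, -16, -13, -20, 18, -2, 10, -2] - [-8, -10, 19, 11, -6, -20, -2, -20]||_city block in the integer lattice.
169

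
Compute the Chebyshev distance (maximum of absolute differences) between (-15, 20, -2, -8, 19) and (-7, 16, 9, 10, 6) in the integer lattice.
18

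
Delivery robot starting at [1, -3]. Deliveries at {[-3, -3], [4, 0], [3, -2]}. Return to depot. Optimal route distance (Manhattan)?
20
(one optimal route: (1, -3) → (-3, -3) → (4, 0) → (3, -2) → (1, -3))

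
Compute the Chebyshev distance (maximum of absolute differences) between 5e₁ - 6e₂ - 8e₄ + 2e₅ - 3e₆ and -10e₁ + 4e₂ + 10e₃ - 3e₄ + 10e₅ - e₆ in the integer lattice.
15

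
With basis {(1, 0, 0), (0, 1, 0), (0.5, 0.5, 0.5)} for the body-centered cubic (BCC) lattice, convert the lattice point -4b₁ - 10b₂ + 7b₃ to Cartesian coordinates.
(-0.5, -6.5, 3.5)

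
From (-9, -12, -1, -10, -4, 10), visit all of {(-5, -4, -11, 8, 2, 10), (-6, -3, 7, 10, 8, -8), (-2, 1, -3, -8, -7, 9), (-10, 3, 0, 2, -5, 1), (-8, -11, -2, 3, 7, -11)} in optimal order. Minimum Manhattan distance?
180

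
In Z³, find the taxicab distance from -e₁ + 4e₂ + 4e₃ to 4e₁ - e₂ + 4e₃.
10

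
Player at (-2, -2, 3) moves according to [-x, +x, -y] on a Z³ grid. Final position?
(-2, -3, 3)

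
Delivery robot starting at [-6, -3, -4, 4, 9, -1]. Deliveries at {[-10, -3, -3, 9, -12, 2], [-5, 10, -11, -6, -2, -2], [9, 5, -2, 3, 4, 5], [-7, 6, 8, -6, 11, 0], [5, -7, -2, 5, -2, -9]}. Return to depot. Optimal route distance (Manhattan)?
242
(one optimal route: (-6, -3, -4, 4, 9, -1) → (-10, -3, -3, 9, -12, 2) → (5, -7, -2, 5, -2, -9) → (9, 5, -2, 3, 4, 5) → (-5, 10, -11, -6, -2, -2) → (-7, 6, 8, -6, 11, 0) → (-6, -3, -4, 4, 9, -1))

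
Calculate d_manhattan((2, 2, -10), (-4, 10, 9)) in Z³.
33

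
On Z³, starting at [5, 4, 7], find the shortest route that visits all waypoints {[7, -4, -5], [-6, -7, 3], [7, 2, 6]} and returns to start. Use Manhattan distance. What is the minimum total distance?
72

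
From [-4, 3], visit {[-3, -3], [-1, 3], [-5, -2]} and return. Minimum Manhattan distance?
20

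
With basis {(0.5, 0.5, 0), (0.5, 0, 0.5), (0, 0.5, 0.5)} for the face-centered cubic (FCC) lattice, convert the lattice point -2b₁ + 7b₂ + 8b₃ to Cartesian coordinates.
(2.5, 3, 7.5)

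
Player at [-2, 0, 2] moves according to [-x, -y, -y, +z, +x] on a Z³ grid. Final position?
(-2, -2, 3)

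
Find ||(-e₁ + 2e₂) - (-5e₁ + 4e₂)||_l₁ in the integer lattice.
6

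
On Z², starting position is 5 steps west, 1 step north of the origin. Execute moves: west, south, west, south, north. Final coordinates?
(-7, 0)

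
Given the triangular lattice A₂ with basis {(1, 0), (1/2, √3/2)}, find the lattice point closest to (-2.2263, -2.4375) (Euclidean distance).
(-2.5, -2.598)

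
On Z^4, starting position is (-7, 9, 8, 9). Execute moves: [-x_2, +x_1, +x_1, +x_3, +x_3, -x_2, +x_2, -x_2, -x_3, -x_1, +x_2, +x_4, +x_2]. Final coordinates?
(-6, 9, 9, 10)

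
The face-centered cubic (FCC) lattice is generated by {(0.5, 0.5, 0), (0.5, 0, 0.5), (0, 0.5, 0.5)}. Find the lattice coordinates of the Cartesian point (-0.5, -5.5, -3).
-3b₁ + 2b₂ - 8b₃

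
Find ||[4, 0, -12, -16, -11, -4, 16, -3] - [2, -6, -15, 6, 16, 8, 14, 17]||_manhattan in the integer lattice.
94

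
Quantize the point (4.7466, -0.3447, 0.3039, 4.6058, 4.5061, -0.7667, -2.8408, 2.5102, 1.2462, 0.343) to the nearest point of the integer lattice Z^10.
(5, 0, 0, 5, 5, -1, -3, 3, 1, 0)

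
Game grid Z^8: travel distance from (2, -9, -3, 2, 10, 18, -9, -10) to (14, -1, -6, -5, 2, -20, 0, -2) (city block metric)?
93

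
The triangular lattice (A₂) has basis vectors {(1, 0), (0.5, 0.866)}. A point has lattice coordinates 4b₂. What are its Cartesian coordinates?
(2, 3.464)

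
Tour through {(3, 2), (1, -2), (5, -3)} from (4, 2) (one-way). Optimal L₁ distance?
12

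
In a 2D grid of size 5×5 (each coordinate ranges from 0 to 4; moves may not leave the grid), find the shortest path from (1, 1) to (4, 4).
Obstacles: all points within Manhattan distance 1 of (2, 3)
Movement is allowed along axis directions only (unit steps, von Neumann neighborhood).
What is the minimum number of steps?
6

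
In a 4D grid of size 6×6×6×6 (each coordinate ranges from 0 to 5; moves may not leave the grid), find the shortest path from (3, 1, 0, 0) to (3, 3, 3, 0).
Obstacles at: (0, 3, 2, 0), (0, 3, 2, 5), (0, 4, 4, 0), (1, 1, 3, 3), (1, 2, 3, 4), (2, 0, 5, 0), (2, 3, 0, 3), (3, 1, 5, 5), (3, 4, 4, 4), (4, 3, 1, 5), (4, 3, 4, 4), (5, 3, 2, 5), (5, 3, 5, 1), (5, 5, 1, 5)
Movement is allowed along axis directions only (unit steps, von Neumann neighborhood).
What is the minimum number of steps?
5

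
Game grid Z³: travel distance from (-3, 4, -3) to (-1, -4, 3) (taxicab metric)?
16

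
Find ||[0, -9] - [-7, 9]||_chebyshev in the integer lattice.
18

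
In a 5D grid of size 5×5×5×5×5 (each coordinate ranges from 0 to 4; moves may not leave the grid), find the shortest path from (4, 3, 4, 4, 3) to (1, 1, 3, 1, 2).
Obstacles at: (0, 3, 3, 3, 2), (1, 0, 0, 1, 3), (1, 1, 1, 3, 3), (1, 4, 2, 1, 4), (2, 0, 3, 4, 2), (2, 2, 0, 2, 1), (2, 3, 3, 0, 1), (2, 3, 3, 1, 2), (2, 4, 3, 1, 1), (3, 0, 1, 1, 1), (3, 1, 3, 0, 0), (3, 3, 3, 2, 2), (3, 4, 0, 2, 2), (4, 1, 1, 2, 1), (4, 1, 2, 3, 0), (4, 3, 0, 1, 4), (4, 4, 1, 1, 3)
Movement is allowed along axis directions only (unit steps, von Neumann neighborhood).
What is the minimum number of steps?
10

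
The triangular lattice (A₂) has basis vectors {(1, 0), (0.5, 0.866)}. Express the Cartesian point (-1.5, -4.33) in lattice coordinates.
b₁ - 5b₂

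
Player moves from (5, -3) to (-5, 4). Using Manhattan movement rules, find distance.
17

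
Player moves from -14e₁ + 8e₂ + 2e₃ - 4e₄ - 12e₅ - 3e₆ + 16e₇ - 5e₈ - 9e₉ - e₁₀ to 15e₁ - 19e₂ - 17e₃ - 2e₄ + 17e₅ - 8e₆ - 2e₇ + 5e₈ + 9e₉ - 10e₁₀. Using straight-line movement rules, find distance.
60.2495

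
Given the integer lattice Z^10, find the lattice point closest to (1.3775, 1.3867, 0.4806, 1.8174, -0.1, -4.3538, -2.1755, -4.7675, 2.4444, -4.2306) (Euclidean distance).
(1, 1, 0, 2, 0, -4, -2, -5, 2, -4)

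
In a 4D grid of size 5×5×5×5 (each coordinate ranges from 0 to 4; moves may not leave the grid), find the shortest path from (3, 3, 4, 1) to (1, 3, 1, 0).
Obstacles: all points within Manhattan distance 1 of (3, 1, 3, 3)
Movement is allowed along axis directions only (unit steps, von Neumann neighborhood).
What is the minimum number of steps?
6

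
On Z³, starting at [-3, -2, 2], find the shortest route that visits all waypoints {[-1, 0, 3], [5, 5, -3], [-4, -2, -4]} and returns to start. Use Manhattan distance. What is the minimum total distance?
46
(one optimal route: (-3, -2, 2) → (-1, 0, 3) → (5, 5, -3) → (-4, -2, -4) → (-3, -2, 2))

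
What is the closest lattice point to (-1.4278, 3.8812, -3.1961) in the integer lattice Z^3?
(-1, 4, -3)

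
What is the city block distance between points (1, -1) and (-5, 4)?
11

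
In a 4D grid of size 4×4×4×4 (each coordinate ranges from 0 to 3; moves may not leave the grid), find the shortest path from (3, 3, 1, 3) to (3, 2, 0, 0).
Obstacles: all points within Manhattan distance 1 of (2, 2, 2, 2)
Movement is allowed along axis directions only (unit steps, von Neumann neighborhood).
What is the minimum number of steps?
5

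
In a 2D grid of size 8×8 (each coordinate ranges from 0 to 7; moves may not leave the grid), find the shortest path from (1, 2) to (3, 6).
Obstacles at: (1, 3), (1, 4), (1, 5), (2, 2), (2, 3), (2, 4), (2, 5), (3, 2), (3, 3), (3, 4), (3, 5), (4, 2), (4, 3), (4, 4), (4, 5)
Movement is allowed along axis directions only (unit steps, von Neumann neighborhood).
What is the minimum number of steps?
8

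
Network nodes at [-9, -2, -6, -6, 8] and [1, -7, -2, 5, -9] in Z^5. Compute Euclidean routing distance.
23.4734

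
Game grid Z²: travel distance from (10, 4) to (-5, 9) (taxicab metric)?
20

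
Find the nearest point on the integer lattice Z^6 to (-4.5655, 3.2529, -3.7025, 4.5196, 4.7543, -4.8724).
(-5, 3, -4, 5, 5, -5)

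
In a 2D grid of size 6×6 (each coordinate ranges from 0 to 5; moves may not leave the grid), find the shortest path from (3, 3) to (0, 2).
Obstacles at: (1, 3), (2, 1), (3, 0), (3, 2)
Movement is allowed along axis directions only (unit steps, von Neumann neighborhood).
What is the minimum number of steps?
4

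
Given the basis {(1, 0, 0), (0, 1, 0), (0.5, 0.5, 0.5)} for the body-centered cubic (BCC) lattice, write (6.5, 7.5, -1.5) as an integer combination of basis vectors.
8b₁ + 9b₂ - 3b₃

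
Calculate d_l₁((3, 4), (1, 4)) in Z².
2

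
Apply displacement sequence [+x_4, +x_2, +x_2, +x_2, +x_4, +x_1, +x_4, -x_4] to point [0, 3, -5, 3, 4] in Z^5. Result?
(1, 6, -5, 5, 4)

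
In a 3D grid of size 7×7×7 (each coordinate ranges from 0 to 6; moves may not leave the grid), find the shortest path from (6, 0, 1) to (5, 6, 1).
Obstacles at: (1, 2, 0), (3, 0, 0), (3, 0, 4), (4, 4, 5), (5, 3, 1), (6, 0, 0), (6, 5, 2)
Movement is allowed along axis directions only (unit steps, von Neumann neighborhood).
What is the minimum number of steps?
7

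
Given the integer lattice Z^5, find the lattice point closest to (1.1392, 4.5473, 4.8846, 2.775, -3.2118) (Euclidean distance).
(1, 5, 5, 3, -3)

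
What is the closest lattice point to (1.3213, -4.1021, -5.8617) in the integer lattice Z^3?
(1, -4, -6)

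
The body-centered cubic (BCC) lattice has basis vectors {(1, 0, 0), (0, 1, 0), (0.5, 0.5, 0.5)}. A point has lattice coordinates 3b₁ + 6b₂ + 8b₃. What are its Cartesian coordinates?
(7, 10, 4)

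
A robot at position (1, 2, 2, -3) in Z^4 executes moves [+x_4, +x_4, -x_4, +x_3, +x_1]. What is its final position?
(2, 2, 3, -2)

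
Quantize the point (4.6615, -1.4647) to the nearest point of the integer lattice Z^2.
(5, -1)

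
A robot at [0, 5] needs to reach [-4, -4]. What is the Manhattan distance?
13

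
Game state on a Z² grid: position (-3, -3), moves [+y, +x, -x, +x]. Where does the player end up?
(-2, -2)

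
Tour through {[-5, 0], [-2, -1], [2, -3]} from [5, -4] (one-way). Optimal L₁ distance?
14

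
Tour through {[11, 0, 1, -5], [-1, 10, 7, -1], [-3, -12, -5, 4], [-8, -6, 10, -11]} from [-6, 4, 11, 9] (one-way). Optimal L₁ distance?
138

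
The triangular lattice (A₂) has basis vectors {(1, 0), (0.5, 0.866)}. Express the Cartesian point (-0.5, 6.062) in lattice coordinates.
-4b₁ + 7b₂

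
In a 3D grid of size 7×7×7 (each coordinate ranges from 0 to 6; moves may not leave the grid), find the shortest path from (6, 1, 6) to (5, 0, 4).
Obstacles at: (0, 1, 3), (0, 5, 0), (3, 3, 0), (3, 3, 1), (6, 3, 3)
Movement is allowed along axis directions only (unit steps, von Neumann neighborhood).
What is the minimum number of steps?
4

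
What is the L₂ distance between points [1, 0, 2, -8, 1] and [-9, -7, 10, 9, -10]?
24.96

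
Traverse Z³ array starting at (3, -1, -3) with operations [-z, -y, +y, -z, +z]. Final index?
(3, -1, -4)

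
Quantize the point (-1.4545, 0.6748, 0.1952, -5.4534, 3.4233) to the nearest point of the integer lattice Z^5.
(-1, 1, 0, -5, 3)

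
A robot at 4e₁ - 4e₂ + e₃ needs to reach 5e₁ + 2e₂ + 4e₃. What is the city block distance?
10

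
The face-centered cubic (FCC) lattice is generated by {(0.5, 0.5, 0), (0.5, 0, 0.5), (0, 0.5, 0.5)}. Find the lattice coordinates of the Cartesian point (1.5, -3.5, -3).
b₁ + 2b₂ - 8b₃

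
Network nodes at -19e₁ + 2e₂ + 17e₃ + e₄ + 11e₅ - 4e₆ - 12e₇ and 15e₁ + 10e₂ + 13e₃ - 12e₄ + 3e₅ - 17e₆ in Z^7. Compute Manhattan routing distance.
92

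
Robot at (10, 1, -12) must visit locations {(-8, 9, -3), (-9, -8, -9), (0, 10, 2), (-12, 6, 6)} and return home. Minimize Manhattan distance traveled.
124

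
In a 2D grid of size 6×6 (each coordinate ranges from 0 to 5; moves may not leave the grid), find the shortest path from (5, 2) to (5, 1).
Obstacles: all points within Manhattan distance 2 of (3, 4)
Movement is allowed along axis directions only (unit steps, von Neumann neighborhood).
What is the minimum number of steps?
1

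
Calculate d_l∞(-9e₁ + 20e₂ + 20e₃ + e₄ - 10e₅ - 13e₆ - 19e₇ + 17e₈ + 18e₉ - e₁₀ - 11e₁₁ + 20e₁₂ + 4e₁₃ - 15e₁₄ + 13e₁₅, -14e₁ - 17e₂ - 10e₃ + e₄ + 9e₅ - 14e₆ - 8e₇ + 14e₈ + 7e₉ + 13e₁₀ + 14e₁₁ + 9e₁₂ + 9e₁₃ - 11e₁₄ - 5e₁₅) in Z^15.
37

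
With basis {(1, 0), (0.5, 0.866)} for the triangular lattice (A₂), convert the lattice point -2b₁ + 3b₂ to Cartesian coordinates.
(-0.5, 2.598)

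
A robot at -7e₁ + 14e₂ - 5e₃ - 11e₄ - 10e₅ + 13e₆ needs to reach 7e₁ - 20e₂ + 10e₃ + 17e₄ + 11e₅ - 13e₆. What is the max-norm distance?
34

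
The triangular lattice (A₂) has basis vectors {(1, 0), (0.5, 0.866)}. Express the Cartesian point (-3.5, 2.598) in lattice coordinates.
-5b₁ + 3b₂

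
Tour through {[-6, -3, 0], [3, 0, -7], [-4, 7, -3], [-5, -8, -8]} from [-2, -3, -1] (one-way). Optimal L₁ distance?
54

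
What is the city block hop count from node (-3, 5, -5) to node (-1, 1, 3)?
14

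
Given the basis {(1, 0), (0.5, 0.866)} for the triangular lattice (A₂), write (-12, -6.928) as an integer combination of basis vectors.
-8b₁ - 8b₂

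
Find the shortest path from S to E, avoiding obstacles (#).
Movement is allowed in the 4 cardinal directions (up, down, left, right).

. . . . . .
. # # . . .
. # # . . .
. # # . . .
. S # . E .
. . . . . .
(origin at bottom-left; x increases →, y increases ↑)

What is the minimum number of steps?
5
(one shortest path: (1, 1) → (1, 0) → (2, 0) → (3, 0) → (4, 0) → (4, 1))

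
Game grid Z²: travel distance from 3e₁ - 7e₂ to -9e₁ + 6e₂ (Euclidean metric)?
17.6918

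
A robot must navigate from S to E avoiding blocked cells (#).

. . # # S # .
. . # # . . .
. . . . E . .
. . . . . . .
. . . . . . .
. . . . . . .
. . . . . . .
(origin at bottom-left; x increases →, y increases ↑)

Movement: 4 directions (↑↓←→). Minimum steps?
2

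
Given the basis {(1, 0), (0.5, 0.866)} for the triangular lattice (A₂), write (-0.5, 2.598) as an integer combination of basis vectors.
-2b₁ + 3b₂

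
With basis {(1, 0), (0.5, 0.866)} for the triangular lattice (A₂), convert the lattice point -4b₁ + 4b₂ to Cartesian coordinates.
(-2, 3.464)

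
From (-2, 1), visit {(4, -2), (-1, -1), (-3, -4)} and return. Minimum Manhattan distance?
24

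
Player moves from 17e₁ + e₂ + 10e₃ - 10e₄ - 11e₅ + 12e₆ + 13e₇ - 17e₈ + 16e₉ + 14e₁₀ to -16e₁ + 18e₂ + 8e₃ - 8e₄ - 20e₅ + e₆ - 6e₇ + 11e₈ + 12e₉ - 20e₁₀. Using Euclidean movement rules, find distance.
62.49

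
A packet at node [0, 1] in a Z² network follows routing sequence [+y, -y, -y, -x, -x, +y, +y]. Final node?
(-2, 2)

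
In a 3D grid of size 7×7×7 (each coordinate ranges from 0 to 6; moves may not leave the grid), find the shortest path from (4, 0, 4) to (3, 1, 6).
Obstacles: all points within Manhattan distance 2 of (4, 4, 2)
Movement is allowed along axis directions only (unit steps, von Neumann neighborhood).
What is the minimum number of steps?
4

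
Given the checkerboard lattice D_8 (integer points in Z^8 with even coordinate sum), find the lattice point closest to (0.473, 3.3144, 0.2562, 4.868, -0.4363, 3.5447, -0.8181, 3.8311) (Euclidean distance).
(1, 3, 0, 5, 0, 4, -1, 4)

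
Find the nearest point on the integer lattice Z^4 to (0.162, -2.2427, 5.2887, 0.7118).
(0, -2, 5, 1)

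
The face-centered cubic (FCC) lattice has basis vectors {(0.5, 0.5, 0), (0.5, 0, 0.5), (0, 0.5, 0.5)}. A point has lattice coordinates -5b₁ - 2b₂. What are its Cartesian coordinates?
(-3.5, -2.5, -1)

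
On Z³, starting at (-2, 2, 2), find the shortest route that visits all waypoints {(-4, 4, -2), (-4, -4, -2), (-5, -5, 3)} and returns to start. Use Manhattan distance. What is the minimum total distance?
34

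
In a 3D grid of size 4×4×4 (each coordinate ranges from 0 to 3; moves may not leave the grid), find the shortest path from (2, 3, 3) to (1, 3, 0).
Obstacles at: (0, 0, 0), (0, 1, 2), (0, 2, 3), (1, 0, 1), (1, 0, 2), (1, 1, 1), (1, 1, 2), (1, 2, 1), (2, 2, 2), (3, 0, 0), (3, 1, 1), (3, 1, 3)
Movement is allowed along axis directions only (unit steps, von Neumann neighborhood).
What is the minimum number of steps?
4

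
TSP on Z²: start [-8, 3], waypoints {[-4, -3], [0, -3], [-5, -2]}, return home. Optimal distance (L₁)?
28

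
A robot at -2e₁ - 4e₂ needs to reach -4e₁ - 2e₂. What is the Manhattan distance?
4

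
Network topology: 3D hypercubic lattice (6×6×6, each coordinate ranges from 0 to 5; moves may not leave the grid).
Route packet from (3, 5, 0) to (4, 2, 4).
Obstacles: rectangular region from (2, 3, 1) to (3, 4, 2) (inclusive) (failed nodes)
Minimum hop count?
8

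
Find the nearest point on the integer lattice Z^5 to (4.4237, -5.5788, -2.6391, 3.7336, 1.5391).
(4, -6, -3, 4, 2)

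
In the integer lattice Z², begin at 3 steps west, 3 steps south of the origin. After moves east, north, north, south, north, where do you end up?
(-2, -1)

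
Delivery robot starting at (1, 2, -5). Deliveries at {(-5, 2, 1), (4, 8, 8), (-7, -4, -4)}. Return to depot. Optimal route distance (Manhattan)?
72
(one optimal route: (1, 2, -5) → (4, 8, 8) → (-5, 2, 1) → (-7, -4, -4) → (1, 2, -5))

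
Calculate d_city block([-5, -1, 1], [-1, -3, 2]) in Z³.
7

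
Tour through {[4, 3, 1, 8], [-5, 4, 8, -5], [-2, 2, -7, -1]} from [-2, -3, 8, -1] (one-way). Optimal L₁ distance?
62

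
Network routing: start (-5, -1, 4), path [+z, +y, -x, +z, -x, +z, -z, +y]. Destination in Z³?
(-7, 1, 6)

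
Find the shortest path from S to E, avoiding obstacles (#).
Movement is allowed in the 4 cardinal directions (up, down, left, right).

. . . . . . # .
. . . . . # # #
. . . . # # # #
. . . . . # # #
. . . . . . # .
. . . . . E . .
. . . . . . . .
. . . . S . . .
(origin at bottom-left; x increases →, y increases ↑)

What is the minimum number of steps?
3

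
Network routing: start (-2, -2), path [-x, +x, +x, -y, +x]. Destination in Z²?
(0, -3)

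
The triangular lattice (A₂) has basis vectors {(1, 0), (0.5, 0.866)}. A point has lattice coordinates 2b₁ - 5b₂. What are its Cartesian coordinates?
(-0.5, -4.33)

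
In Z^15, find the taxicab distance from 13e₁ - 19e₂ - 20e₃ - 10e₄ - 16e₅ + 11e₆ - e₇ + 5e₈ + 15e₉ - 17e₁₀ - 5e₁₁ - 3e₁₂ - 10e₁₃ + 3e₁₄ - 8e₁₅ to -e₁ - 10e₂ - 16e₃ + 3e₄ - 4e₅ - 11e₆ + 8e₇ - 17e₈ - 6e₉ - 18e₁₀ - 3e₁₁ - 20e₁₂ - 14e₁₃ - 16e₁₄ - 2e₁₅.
175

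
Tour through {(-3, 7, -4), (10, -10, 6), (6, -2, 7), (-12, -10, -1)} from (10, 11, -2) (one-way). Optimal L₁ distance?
90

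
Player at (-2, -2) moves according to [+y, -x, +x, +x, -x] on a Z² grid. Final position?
(-2, -1)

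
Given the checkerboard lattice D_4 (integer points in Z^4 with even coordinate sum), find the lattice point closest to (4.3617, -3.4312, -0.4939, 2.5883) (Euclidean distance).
(4, -3, 0, 3)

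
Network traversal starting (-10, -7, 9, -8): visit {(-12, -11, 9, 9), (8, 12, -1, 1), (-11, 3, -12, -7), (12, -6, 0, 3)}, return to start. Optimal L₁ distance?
172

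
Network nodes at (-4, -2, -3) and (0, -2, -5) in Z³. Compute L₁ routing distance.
6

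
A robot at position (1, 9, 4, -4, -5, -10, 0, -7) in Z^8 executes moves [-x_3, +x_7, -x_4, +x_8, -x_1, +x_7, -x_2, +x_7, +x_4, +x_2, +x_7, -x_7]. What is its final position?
(0, 9, 3, -4, -5, -10, 3, -6)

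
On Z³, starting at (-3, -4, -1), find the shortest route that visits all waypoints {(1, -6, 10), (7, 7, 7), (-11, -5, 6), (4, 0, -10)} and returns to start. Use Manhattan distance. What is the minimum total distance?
102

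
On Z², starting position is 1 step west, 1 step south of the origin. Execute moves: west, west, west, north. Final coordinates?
(-4, 0)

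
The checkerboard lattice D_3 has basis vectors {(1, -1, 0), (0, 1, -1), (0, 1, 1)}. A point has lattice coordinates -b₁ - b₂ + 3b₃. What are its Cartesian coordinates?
(-1, 3, 4)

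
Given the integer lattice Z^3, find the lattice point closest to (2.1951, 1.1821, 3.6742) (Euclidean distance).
(2, 1, 4)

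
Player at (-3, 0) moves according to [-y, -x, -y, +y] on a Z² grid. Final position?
(-4, -1)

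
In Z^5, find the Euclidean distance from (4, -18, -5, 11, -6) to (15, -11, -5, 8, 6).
17.9722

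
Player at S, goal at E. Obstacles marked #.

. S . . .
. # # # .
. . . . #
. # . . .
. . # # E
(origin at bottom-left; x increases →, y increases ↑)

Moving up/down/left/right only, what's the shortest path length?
9
(one shortest path: (1, 4) → (0, 4) → (0, 3) → (0, 2) → (1, 2) → (2, 2) → (3, 2) → (3, 1) → (4, 1) → (4, 0))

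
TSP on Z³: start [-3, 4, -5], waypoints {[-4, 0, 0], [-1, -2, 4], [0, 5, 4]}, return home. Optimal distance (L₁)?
40
(one optimal route: (-3, 4, -5) → (-4, 0, 0) → (-1, -2, 4) → (0, 5, 4) → (-3, 4, -5))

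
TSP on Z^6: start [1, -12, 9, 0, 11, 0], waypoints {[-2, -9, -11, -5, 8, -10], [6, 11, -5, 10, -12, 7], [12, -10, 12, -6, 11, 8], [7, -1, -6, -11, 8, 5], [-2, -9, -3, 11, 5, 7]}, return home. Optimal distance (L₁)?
266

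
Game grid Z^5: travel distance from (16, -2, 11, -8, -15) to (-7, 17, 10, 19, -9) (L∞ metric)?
27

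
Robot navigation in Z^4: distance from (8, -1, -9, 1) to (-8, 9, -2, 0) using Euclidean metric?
20.1494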